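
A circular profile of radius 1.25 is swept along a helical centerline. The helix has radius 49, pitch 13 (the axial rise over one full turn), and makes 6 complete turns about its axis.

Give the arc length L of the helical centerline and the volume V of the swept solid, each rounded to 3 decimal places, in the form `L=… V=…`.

L=1848.903 V=9075.779

2πR = 2π·49 = 307.876080
per-turn = √(307.876080² + 13²) = √(94787.6807 + 169) = √94956.6807 = 308.150419
L = 6 × 308.150419 = 1848.902513
V = π·1.25² × L = 4.908739 × 1848.902513 = 9075.778990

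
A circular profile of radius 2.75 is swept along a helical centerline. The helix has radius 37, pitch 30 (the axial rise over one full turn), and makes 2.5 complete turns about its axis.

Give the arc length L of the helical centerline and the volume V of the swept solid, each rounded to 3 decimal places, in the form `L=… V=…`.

2πR = 2π·37 = 232.477856
per-turn = √(232.477856² + 30²) = √(54045.9537 + 900) = √54945.9537 = 234.405533
L = 2.5 × 234.405533 = 586.013831
V = π·2.75² × L = 23.758294 × 586.013831 = 13922.689155

L=586.014 V=13922.689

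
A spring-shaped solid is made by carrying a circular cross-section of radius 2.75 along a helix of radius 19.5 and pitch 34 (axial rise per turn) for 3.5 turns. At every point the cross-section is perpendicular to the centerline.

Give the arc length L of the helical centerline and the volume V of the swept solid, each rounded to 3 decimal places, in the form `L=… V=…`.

L=445.033 V=10573.213

2πR = 2π·19.5 = 122.522113
per-turn = √(122.522113² + 34²) = √(15011.6683 + 1156) = √16167.6683 = 127.152146
L = 3.5 × 127.152146 = 445.032512
V = π·2.75² × L = 23.758294 × 445.032512 = 10573.213453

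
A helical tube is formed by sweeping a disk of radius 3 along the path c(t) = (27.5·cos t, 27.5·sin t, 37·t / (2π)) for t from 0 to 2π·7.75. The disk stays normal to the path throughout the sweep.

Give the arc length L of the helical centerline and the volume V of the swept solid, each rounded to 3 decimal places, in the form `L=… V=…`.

L=1369.461 V=38720.611

2πR = 2π·27.5 = 172.787596
per-turn = √(172.787596² + 37²) = √(29855.5533 + 1369) = √31224.5533 = 176.704707
L = 7.75 × 176.704707 = 1369.461476
V = π·3² × L = 28.274334 × 1369.461476 = 38720.611002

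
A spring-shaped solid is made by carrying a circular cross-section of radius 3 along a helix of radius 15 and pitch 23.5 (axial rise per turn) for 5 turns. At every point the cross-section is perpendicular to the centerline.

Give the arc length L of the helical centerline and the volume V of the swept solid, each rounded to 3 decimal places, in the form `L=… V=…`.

L=485.667 V=13731.908

2πR = 2π·15 = 94.247780
per-turn = √(94.247780² + 23.5²) = √(8882.6440 + 552.25) = √9434.8940 = 97.133382
L = 5 × 97.133382 = 485.666912
V = π·3² × L = 28.274334 × 485.666912 = 13731.908414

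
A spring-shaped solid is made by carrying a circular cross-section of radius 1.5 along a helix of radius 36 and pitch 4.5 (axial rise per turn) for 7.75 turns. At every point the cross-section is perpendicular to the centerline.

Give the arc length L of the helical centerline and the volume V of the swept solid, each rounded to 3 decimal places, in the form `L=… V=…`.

L=1753.356 V=12393.740

2πR = 2π·36 = 226.194671
per-turn = √(226.194671² + 4.5²) = √(51164.0292 + 20.25) = √51184.2792 = 226.239429
L = 7.75 × 226.239429 = 1753.355574
V = π·1.5² × L = 7.068583 × 1753.355574 = 12393.740231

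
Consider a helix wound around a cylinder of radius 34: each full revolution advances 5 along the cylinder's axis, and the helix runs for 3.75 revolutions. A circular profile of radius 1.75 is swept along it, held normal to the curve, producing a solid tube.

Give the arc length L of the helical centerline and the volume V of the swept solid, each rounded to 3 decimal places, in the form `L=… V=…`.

2πR = 2π·34 = 213.628300
per-turn = √(213.628300² + 5²) = √(45637.0508 + 25) = √45662.0508 = 213.686805
L = 3.75 × 213.686805 = 801.325520
V = π·1.75² × L = 9.621128 × 801.325520 = 7709.654996

L=801.326 V=7709.655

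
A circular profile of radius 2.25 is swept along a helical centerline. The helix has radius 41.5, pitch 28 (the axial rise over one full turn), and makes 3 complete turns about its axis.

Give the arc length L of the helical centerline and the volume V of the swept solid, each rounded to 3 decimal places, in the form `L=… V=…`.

L=786.754 V=12512.777

2πR = 2π·41.5 = 260.752190
per-turn = √(260.752190² + 28²) = √(67991.7047 + 784) = √68775.7047 = 262.251224
L = 3 × 262.251224 = 786.753673
V = π·2.25² × L = 15.904313 × 786.753673 = 12512.776524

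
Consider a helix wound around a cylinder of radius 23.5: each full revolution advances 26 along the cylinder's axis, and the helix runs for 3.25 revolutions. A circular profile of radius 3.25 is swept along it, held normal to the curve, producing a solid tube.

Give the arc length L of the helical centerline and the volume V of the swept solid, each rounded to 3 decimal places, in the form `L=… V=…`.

L=487.261 V=16168.821

2πR = 2π·23.5 = 147.654855
per-turn = √(147.654855² + 26²) = √(21801.9561 + 676) = √22477.9561 = 149.926502
L = 3.25 × 149.926502 = 487.261133
V = π·3.25² × L = 33.183072 × 487.261133 = 16168.821449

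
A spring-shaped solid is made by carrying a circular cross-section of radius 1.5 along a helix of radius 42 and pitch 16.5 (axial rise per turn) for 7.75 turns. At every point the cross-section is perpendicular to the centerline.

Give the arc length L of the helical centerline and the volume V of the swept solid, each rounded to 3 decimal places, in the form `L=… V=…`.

2πR = 2π·42 = 263.893783
per-turn = √(263.893783² + 16.5²) = √(69639.9287 + 272.25) = √69912.1787 = 264.409112
L = 7.75 × 264.409112 = 2049.170620
V = π·1.5² × L = 7.068583 × 2049.170620 = 14484.733574

L=2049.171 V=14484.734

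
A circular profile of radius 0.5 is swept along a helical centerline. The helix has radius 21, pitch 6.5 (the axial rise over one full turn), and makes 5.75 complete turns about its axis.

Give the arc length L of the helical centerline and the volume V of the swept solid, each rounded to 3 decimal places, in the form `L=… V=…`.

L=759.615 V=596.600

2πR = 2π·21 = 131.946891
per-turn = √(131.946891² + 6.5²) = √(17409.9822 + 42.25) = √17452.2322 = 132.106897
L = 5.75 × 132.106897 = 759.614656
V = π·0.5² × L = 0.785398 × 759.614656 = 596.599956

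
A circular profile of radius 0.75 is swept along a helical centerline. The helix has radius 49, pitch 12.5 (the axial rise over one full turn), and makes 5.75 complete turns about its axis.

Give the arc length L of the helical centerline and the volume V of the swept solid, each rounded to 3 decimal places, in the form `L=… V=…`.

2πR = 2π·49 = 307.876080
per-turn = √(307.876080² + 12.5²) = √(94787.6807 + 156.25) = √94943.9307 = 308.129730
L = 5.75 × 308.129730 = 1771.745949
V = π·0.75² × L = 1.767146 × 1771.745949 = 3130.933532

L=1771.746 V=3130.934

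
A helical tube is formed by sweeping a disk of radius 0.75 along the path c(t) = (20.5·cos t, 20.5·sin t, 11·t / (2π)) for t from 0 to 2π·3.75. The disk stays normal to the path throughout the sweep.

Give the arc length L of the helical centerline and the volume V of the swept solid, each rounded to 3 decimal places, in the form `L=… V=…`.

2πR = 2π·20.5 = 128.805299
per-turn = √(128.805299² + 11²) = √(16590.8050 + 121) = √16711.8050 = 129.274147
L = 3.75 × 129.274147 = 484.778050
V = π·0.75² × L = 1.767146 × 484.778050 = 856.673528

L=484.778 V=856.674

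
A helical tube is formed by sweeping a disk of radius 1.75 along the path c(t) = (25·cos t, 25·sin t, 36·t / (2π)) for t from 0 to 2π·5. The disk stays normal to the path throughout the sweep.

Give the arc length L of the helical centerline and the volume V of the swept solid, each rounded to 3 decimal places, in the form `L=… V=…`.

2πR = 2π·25 = 157.079633
per-turn = √(157.079633² + 36²) = √(24674.0110 + 1296) = √25970.0110 = 161.152136
L = 5 × 161.152136 = 805.760681
V = π·1.75² × L = 9.621128 × 805.760681 = 7752.326248

L=805.761 V=7752.326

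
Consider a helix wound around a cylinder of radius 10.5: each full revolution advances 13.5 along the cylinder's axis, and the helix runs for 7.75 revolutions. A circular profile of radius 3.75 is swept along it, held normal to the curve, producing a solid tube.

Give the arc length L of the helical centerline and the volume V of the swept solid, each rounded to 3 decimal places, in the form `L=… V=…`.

2πR = 2π·10.5 = 65.973446
per-turn = √(65.973446² + 13.5²) = √(4352.4955 + 182.25) = √4534.7455 = 67.340519
L = 7.75 × 67.340519 = 521.889025
V = π·3.75² × L = 44.178647 × 521.889025 = 23056.350832

L=521.889 V=23056.351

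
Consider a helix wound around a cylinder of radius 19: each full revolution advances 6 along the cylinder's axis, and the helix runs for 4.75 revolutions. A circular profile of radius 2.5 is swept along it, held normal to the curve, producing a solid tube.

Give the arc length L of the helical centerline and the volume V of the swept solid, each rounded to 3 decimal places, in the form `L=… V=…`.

L=567.773 V=11148.201

2πR = 2π·19 = 119.380521
per-turn = √(119.380521² + 6²) = √(14251.7088 + 36) = √14287.7088 = 119.531204
L = 4.75 × 119.531204 = 567.773220
V = π·2.5² × L = 19.634954 × 567.773220 = 11148.201096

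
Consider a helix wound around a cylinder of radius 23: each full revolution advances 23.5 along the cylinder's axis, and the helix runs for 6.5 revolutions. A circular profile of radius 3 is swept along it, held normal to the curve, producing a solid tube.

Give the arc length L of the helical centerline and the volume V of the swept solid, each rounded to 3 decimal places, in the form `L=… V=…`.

L=951.675 V=26907.973

2πR = 2π·23 = 144.513262
per-turn = √(144.513262² + 23.5²) = √(20884.0829 + 552.25) = √21436.3329 = 146.411519
L = 6.5 × 146.411519 = 951.674874
V = π·3² × L = 28.274334 × 951.674874 = 26907.973131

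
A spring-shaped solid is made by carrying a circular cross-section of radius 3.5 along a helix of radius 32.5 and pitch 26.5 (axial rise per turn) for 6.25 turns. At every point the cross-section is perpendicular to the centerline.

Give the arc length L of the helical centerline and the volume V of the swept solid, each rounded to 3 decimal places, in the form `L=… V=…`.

L=1286.974 V=49528.561

2πR = 2π·32.5 = 204.203522
per-turn = √(204.203522² + 26.5²) = √(41699.0786 + 702.25) = √42401.3286 = 205.915829
L = 6.25 × 205.915829 = 1286.973931
V = π·3.5² × L = 38.484510 × 1286.973931 = 49528.561113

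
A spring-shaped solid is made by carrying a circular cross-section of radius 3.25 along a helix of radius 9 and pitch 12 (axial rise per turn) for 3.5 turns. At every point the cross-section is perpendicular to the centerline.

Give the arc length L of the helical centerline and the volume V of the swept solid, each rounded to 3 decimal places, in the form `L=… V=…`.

L=202.328 V=6713.852

2πR = 2π·9 = 56.548668
per-turn = √(56.548668² + 12²) = √(3197.7518 + 144) = √3341.7518 = 57.807887
L = 3.5 × 57.807887 = 202.327605
V = π·3.25² × L = 33.183072 × 202.327605 = 6713.851576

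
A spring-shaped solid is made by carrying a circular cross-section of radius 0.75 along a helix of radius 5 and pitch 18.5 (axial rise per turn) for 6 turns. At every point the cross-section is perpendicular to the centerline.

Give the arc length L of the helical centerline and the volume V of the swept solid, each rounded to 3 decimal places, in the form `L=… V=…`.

2πR = 2π·5 = 31.415927
per-turn = √(31.415927² + 18.5²) = √(986.9604 + 342.25) = √1329.2104 = 36.458338
L = 6 × 36.458338 = 218.750031
V = π·0.75² × L = 1.767146 × 218.750031 = 386.563212

L=218.750 V=386.563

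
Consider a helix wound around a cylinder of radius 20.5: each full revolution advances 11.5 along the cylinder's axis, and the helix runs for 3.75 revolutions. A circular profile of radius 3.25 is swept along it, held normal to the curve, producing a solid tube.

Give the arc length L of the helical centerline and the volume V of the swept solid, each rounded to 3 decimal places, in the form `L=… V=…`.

L=484.941 V=16091.839

2πR = 2π·20.5 = 128.805299
per-turn = √(128.805299² + 11.5²) = √(16590.8050 + 132.25) = √16723.0550 = 129.317652
L = 3.75 × 129.317652 = 484.941193
V = π·3.25² × L = 33.183072 × 484.941193 = 16091.838727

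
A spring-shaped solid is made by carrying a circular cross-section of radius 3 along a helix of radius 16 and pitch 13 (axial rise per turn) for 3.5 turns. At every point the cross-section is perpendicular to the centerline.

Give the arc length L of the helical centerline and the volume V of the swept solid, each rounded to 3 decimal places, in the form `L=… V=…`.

L=354.788 V=10031.396

2πR = 2π·16 = 100.530965
per-turn = √(100.530965² + 13²) = √(10106.4749 + 169) = √10275.4749 = 101.368017
L = 3.5 × 101.368017 = 354.788060
V = π·3² × L = 28.274334 × 354.788060 = 10031.396069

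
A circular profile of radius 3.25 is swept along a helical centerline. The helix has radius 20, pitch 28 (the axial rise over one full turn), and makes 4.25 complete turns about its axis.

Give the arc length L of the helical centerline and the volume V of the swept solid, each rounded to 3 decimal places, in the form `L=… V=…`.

L=547.168 V=18156.708

2πR = 2π·20 = 125.663706
per-turn = √(125.663706² + 28²) = √(15791.3670 + 784) = √16575.3670 = 128.745357
L = 4.25 × 128.745357 = 547.167769
V = π·3.25² × L = 33.183072 × 547.167769 = 18156.707688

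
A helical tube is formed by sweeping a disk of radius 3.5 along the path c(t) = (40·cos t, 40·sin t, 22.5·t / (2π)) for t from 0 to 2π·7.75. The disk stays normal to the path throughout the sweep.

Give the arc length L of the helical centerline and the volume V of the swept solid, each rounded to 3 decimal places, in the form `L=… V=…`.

L=1955.577 V=75259.434

2πR = 2π·40 = 251.327412
per-turn = √(251.327412² + 22.5²) = √(63165.4682 + 506.25) = √63671.7182 = 252.332555
L = 7.75 × 252.332555 = 1955.577299
V = π·3.5² × L = 38.484510 × 1955.577299 = 75259.434132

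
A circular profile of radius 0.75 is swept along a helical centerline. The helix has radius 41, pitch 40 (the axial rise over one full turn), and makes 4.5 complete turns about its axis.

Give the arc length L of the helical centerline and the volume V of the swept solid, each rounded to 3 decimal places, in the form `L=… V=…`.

2πR = 2π·41 = 257.610598
per-turn = √(257.610598² + 40²) = √(66363.2200 + 1600) = √67963.2200 = 260.697564
L = 4.5 × 260.697564 = 1173.139039
V = π·0.75² × L = 1.767146 × 1173.139039 = 2073.107805

L=1173.139 V=2073.108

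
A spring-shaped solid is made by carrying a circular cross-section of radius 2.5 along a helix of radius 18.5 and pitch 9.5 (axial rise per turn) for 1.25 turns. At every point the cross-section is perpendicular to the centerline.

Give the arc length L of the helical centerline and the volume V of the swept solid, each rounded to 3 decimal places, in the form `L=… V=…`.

2πR = 2π·18.5 = 116.238928
per-turn = √(116.238928² + 9.5²) = √(13511.4884 + 90.25) = √13601.7384 = 116.626491
L = 1.25 × 116.626491 = 145.783114
V = π·2.5² × L = 19.634954 × 145.783114 = 2862.444747

L=145.783 V=2862.445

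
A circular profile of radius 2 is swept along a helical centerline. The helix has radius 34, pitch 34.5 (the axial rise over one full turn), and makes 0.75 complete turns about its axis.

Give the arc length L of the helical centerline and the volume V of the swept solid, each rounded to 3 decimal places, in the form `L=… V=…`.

2πR = 2π·34 = 213.628300
per-turn = √(213.628300² + 34.5²) = √(45637.0508 + 1190.25) = √46827.3008 = 216.396166
L = 0.75 × 216.396166 = 162.297125
V = π·2² × L = 12.566371 × 162.297125 = 2039.485818

L=162.297 V=2039.486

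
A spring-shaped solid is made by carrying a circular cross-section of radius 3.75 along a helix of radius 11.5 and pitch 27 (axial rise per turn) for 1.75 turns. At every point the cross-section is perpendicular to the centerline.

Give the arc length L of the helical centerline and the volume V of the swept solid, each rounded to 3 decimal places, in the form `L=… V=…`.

L=134.989 V=5963.616

2πR = 2π·11.5 = 72.256631
per-turn = √(72.256631² + 27²) = √(5221.0207 + 729) = √5950.0207 = 77.136377
L = 1.75 × 77.136377 = 134.988661
V = π·3.75² × L = 44.178647 × 134.988661 = 5963.616342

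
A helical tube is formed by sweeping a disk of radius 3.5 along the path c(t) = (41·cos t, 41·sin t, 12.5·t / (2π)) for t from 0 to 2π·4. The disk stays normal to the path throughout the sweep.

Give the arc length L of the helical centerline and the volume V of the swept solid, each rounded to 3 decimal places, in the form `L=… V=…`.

L=1031.655 V=39702.727

2πR = 2π·41 = 257.610598
per-turn = √(257.610598² + 12.5²) = √(66363.2200 + 156.25) = √66519.4700 = 257.913687
L = 4 × 257.913687 = 1031.654748
V = π·3.5² × L = 38.484510 × 1031.654748 = 39702.727488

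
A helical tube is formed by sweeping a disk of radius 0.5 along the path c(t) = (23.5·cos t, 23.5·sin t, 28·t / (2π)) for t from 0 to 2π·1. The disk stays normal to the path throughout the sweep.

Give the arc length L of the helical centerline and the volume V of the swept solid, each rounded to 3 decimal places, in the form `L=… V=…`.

L=150.286 V=118.035

2πR = 2π·23.5 = 147.654855
per-turn = √(147.654855² + 28²) = √(21801.9561 + 784) = √22585.9561 = 150.286247
L = 1 × 150.286247 = 150.286247
V = π·0.5² × L = 0.785398 × 150.286247 = 118.034543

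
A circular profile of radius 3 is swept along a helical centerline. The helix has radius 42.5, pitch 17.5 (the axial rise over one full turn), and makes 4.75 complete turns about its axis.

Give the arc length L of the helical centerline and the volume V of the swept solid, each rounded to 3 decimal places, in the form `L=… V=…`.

2πR = 2π·42.5 = 267.035376
per-turn = √(267.035376² + 17.5²) = √(71307.8918 + 306.25) = √71614.1418 = 267.608187
L = 4.75 × 267.608187 = 1271.138889
V = π·3² × L = 28.274334 × 1271.138889 = 35940.605349

L=1271.139 V=35940.605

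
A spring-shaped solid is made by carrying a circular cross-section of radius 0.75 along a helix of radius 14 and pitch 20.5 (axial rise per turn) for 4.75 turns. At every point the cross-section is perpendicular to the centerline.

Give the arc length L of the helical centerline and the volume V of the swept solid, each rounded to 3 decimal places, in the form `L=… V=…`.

2πR = 2π·14 = 87.964594
per-turn = √(87.964594² + 20.5²) = √(7737.7699 + 420.25) = √8158.0199 = 90.321757
L = 4.75 × 90.321757 = 429.028347
V = π·0.75² × L = 1.767146 × 429.028347 = 758.155671

L=429.028 V=758.156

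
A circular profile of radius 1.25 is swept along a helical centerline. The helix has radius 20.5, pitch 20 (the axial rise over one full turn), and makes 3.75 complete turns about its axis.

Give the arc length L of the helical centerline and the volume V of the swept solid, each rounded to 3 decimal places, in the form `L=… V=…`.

2πR = 2π·20.5 = 128.805299
per-turn = √(128.805299² + 20²) = √(16590.8050 + 400) = √16990.8050 = 130.348782
L = 3.75 × 130.348782 = 488.807933
V = π·1.25² × L = 4.908739 × 488.807933 = 2399.430330

L=488.808 V=2399.430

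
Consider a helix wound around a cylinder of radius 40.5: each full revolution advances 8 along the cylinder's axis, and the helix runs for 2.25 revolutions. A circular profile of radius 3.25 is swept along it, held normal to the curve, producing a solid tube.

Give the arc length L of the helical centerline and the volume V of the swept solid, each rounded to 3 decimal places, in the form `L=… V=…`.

2πR = 2π·40.5 = 254.469005
per-turn = √(254.469005² + 8²) = √(64754.4745 + 64) = √64818.4745 = 254.594726
L = 2.25 × 254.594726 = 572.838133
V = π·3.25² × L = 33.183072 × 572.838133 = 19008.529255

L=572.838 V=19008.529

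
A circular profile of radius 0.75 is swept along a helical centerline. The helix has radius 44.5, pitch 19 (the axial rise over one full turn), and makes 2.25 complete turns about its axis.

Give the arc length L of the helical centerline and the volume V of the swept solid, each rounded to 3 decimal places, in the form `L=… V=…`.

L=630.555 V=1114.282

2πR = 2π·44.5 = 279.601746
per-turn = √(279.601746² + 19²) = √(78177.1365 + 361) = √78538.1365 = 280.246564
L = 2.25 × 280.246564 = 630.554768
V = π·0.75² × L = 1.767146 × 630.554768 = 1114.282253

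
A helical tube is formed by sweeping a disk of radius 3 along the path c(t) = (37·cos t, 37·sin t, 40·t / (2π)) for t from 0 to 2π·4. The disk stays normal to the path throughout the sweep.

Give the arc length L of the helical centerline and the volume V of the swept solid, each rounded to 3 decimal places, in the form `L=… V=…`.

L=943.576 V=26678.977

2πR = 2π·37 = 232.477856
per-turn = √(232.477856² + 40²) = √(54045.9537 + 1600) = √55645.9537 = 235.893946
L = 4 × 235.893946 = 943.575783
V = π·3² × L = 28.274334 × 943.575783 = 26678.976746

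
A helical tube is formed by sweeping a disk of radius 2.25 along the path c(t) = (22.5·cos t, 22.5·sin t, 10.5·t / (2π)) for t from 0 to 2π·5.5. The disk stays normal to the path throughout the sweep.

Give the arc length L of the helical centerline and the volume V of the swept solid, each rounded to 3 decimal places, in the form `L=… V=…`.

2πR = 2π·22.5 = 141.371669
per-turn = √(141.371669² + 10.5²) = √(19985.9489 + 110.25) = √20096.1989 = 141.761063
L = 5.5 × 141.761063 = 779.685845
V = π·2.25² × L = 15.904313 × 779.685845 = 12400.367574

L=779.686 V=12400.368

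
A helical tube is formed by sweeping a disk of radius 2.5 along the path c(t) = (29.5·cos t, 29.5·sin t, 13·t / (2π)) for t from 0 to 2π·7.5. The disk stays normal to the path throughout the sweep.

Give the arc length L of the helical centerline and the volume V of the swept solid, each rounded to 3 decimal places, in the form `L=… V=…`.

L=1393.570 V=27362.677

2πR = 2π·29.5 = 185.353967
per-turn = √(185.353967² + 13²) = √(34356.0929 + 169) = √34525.0929 = 185.809292
L = 7.5 × 185.809292 = 1393.569689
V = π·2.5² × L = 19.634954 × 1393.569689 = 27362.676848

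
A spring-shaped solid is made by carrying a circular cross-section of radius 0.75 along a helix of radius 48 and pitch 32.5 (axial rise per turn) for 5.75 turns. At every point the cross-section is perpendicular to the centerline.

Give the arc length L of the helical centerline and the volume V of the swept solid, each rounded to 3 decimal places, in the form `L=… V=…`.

2πR = 2π·48 = 301.592895
per-turn = √(301.592895² + 32.5²) = √(90958.2742 + 1056.25) = √92014.5242 = 303.338959
L = 5.75 × 303.338959 = 1744.199015
V = π·0.75² × L = 1.767146 × 1744.199015 = 3082.254082

L=1744.199 V=3082.254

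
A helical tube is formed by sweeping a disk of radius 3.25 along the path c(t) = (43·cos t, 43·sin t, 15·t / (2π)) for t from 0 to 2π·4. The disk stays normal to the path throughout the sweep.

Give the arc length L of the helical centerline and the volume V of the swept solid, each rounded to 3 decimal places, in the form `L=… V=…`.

2πR = 2π·43 = 270.176968
per-turn = √(270.176968² + 15²) = √(72995.5942 + 225) = √73220.5942 = 270.593042
L = 4 × 270.593042 = 1082.372166
V = π·3.25² × L = 33.183072 × 1082.372166 = 35916.433962

L=1082.372 V=35916.434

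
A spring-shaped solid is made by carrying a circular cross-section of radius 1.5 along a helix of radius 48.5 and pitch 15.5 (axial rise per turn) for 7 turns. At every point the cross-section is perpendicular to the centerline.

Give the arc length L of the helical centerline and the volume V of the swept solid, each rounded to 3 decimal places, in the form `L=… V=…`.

2πR = 2π·48.5 = 304.734487
per-turn = √(304.734487² + 15.5²) = √(92863.1078 + 240.25) = √93103.3578 = 305.128428
L = 7 × 305.128428 = 2135.898999
V = π·1.5² × L = 7.068583 × 2135.898999 = 15097.780357

L=2135.899 V=15097.780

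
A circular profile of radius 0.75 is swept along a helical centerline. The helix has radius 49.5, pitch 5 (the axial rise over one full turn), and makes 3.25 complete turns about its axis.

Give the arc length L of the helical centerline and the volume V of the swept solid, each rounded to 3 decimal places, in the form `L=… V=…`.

2πR = 2π·49.5 = 311.017673
per-turn = √(311.017673² + 5²) = √(96731.9927 + 25) = √96756.9927 = 311.057861
L = 3.25 × 311.057861 = 1010.938047
V = π·0.75² × L = 1.767146 × 1010.938047 = 1786.474993

L=1010.938 V=1786.475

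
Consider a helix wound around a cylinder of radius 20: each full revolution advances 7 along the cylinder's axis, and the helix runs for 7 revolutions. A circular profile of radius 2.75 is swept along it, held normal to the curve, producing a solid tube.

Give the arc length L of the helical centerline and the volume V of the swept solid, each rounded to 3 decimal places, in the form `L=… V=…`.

2πR = 2π·20 = 125.663706
per-turn = √(125.663706² + 7²) = √(15791.3670 + 49) = √15840.3670 = 125.858520
L = 7 × 125.858520 = 881.009640
V = π·2.75² × L = 23.758294 × 881.009640 = 20931.286424

L=881.010 V=20931.286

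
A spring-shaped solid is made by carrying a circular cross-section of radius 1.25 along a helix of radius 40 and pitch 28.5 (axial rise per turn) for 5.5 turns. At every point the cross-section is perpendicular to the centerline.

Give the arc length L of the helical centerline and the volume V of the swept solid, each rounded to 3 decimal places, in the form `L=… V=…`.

L=1391.160 V=6828.840

2πR = 2π·40 = 251.327412
per-turn = √(251.327412² + 28.5²) = √(63165.4682 + 812.25) = √63977.7182 = 252.938171
L = 5.5 × 252.938171 = 1391.159939
V = π·1.25² × L = 4.908739 × 1391.159939 = 6828.840379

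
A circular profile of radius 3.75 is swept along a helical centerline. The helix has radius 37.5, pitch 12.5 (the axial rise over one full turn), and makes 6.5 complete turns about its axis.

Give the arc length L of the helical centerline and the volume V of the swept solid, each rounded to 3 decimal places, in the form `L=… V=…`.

L=1533.680 V=67755.912

2πR = 2π·37.5 = 235.619449
per-turn = √(235.619449² + 12.5²) = √(55516.5248 + 156.25) = √55672.7748 = 235.950789
L = 6.5 × 235.950789 = 1533.680127
V = π·3.75² × L = 44.178647 × 1533.680127 = 67755.912489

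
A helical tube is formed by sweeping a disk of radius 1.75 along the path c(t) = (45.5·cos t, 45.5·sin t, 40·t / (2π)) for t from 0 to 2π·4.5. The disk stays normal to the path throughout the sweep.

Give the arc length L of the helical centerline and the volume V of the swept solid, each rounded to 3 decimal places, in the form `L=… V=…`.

2πR = 2π·45.5 = 285.884931
per-turn = √(285.884931² + 40²) = √(81730.1940 + 1600) = √83330.1940 = 288.669697
L = 4.5 × 288.669697 = 1299.013637
V = π·1.75² × L = 9.621128 × 1299.013637 = 12497.975829

L=1299.014 V=12497.976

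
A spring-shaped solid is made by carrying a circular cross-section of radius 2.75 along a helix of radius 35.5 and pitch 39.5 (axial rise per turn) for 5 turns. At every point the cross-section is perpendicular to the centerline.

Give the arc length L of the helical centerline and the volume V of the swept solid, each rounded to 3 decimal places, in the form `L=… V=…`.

L=1132.618 V=26909.068

2πR = 2π·35.5 = 223.053078
per-turn = √(223.053078² + 39.5²) = √(49752.6758 + 1560.25) = √51312.9258 = 226.523566
L = 5 × 226.523566 = 1132.617828
V = π·2.75² × L = 23.758294 × 1132.617828 = 26909.067852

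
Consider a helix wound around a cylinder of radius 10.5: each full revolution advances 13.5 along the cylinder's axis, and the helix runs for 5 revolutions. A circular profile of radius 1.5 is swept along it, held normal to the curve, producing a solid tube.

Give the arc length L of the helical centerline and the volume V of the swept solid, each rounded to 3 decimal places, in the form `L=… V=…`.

2πR = 2π·10.5 = 65.973446
per-turn = √(65.973446² + 13.5²) = √(4352.4955 + 182.25) = √4534.7455 = 67.340519
L = 5 × 67.340519 = 336.702597
V = π·1.5² × L = 7.068583 × 336.702597 = 2380.010408

L=336.703 V=2380.010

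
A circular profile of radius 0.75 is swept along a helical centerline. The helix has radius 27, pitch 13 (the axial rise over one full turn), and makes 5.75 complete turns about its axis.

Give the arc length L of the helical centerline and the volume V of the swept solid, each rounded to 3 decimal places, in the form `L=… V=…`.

L=978.324 V=1728.842

2πR = 2π·27 = 169.646003
per-turn = √(169.646003² + 13²) = √(28779.7664 + 169) = √28948.7664 = 170.143370
L = 5.75 × 170.143370 = 978.324379
V = π·0.75² × L = 1.767146 × 978.324379 = 1728.841883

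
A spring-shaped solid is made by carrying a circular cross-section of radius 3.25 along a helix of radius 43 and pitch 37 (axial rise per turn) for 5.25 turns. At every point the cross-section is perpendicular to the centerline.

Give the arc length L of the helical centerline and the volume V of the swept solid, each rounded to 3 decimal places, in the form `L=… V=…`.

2πR = 2π·43 = 270.176968
per-turn = √(270.176968² + 37²) = √(72995.5942 + 1369) = √74364.5942 = 272.698724
L = 5.25 × 272.698724 = 1431.668302
V = π·3.25² × L = 33.183072 × 1431.668302 = 47507.152915

L=1431.668 V=47507.153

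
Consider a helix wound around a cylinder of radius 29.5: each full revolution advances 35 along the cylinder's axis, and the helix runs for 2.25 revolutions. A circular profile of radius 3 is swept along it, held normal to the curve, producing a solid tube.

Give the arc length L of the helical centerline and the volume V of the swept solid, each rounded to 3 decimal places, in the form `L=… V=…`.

L=424.416 V=12000.091

2πR = 2π·29.5 = 185.353967
per-turn = √(185.353967² + 35²) = √(34356.0929 + 1225) = √35581.0929 = 188.629512
L = 2.25 × 188.629512 = 424.416403
V = π·3² × L = 28.274334 × 424.416403 = 12000.091076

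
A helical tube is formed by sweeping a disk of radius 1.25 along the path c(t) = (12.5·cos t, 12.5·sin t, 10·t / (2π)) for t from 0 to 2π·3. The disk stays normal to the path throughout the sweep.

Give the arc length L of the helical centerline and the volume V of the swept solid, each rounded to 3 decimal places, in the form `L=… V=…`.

2πR = 2π·12.5 = 78.539816
per-turn = √(78.539816² + 10²) = √(6168.5028 + 100) = √6268.5028 = 79.173877
L = 3 × 79.173877 = 237.521630
V = π·1.25² × L = 4.908739 × 237.521630 = 1165.931575

L=237.522 V=1165.932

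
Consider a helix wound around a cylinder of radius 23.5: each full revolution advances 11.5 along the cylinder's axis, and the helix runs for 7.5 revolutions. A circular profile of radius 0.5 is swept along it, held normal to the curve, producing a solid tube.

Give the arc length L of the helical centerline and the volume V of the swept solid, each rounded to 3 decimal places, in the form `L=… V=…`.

2πR = 2π·23.5 = 147.654855
per-turn = √(147.654855² + 11.5²) = √(21801.9561 + 132.25) = √21934.2061 = 148.102013
L = 7.5 × 148.102013 = 1110.765094
V = π·0.5² × L = 0.785398 × 1110.765094 = 872.392865

L=1110.765 V=872.393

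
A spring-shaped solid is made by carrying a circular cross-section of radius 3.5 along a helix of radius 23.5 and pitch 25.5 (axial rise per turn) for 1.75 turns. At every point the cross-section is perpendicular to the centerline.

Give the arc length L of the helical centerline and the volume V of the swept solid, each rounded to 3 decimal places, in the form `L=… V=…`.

2πR = 2π·23.5 = 147.654855
per-turn = √(147.654855² + 25.5²) = √(21801.9561 + 650.25) = √22452.2061 = 149.840602
L = 1.75 × 149.840602 = 262.221054
V = π·3.5² × L = 38.484510 × 262.221054 = 10091.448783

L=262.221 V=10091.449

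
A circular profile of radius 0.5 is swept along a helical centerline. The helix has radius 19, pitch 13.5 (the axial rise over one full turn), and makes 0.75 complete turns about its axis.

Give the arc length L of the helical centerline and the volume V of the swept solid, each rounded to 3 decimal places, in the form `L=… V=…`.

L=90.106 V=70.769

2πR = 2π·19 = 119.380521
per-turn = √(119.380521² + 13.5²) = √(14251.7088 + 182.25) = √14433.9588 = 120.141411
L = 0.75 × 120.141411 = 90.106059
V = π·0.5² × L = 0.785398 × 90.106059 = 70.769133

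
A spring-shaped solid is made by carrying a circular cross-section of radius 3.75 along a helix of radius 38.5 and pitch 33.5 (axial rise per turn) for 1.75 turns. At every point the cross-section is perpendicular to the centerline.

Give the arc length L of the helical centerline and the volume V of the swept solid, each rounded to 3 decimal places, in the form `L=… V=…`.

L=427.370 V=18880.614

2πR = 2π·38.5 = 241.902634
per-turn = √(241.902634² + 33.5²) = √(58516.8845 + 1122.25) = √59639.1345 = 244.211250
L = 1.75 × 244.211250 = 427.369687
V = π·3.75² × L = 44.178647 × 427.369687 = 18880.614410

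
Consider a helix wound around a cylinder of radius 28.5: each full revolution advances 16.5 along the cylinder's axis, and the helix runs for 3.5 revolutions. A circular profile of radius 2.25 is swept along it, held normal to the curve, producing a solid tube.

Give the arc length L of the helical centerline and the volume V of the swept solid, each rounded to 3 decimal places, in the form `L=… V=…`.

2πR = 2π·28.5 = 179.070781
per-turn = √(179.070781² + 16.5²) = √(32066.3447 + 272.25) = √32338.5947 = 179.829349
L = 3.5 × 179.829349 = 629.402721
V = π·2.25² × L = 15.904313 × 629.402721 = 10010.217756

L=629.403 V=10010.218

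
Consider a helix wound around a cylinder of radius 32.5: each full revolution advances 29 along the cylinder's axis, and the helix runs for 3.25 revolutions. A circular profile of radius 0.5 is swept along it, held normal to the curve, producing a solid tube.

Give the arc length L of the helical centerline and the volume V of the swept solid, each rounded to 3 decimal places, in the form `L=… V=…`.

L=670.321 V=526.468

2πR = 2π·32.5 = 204.203522
per-turn = √(204.203522² + 29²) = √(41699.0786 + 841) = √42540.0786 = 206.252463
L = 3.25 × 206.252463 = 670.320506
V = π·0.5² × L = 0.785398 × 670.320506 = 526.468494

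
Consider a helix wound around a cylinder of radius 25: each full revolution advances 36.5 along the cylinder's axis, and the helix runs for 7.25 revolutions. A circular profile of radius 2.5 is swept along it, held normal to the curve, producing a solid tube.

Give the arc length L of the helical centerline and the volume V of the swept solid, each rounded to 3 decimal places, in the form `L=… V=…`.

2πR = 2π·25 = 157.079633
per-turn = √(157.079633² + 36.5²) = √(24674.0110 + 1332.25) = √26006.2610 = 161.264568
L = 7.25 × 161.264568 = 1169.168120
V = π·2.5² × L = 19.634954 × 1169.168120 = 22956.562363

L=1169.168 V=22956.562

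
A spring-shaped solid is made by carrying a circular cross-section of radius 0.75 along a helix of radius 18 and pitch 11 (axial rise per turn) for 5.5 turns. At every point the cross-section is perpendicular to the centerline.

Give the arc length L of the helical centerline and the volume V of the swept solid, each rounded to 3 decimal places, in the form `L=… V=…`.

L=624.971 V=1104.414

2πR = 2π·18 = 113.097336
per-turn = √(113.097336² + 11²) = √(12791.0073 + 121) = √12912.0073 = 113.631014
L = 5.5 × 113.631014 = 624.970576
V = π·0.75² × L = 1.767146 × 624.970576 = 1104.414171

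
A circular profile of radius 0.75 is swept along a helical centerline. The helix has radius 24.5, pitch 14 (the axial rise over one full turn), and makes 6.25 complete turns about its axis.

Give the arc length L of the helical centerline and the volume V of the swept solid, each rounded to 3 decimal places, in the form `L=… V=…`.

L=966.083 V=1707.210

2πR = 2π·24.5 = 153.938040
per-turn = √(153.938040² + 14²) = √(23696.9202 + 196) = √23892.9202 = 154.573349
L = 6.25 × 154.573349 = 966.083430
V = π·0.75² × L = 1.767146 × 966.083430 = 1707.210341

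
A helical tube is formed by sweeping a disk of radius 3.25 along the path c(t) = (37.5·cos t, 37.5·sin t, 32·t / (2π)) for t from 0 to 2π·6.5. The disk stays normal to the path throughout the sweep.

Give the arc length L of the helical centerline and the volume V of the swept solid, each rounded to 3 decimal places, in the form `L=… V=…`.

2πR = 2π·37.5 = 235.619449
per-turn = √(235.619449² + 32²) = √(55516.5248 + 1024) = √56540.5248 = 237.782516
L = 6.5 × 237.782516 = 1545.586352
V = π·3.25² × L = 33.183072 × 1545.586352 = 51287.303819

L=1545.586 V=51287.304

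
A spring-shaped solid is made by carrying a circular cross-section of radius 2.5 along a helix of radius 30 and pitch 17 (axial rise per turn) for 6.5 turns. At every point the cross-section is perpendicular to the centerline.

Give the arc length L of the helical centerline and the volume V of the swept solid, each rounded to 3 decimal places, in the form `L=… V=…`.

2πR = 2π·30 = 188.495559
per-turn = √(188.495559² + 17²) = √(35530.5758 + 289) = √35819.5758 = 189.260603
L = 6.5 × 189.260603 = 1230.193919
V = π·2.5² × L = 19.634954 × 1230.193919 = 24154.801124

L=1230.194 V=24154.801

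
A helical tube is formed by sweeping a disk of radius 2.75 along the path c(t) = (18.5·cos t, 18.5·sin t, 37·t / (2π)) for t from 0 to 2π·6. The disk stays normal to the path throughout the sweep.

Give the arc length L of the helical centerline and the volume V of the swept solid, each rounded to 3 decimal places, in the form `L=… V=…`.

L=731.914 V=17389.020

2πR = 2π·18.5 = 116.238928
per-turn = √(116.238928² + 37²) = √(13511.4884 + 1369) = √14880.4884 = 121.985607
L = 6 × 121.985607 = 731.913645
V = π·2.75² × L = 23.758294 × 731.913645 = 17389.019878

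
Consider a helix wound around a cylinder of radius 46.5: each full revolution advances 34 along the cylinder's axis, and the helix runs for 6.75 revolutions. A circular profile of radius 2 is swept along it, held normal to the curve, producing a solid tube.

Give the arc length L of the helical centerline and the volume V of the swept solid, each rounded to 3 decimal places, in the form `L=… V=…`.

L=1985.443 V=24949.819

2πR = 2π·46.5 = 292.168117
per-turn = √(292.168117² + 34²) = √(85362.2085 + 1156) = √86518.2085 = 294.139777
L = 6.75 × 294.139777 = 1985.443495
V = π·2² × L = 12.566371 × 1985.443495 = 24949.818796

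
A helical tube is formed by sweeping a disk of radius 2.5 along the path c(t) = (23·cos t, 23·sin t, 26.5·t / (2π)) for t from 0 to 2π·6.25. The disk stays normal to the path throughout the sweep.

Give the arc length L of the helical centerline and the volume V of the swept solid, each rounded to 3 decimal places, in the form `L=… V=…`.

2πR = 2π·23 = 144.513262
per-turn = √(144.513262² + 26.5²) = √(20884.0829 + 702.25) = √21586.3329 = 146.922881
L = 6.25 × 146.922881 = 918.268005
V = π·2.5² × L = 19.634954 × 918.268005 = 18030.150120

L=918.268 V=18030.150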